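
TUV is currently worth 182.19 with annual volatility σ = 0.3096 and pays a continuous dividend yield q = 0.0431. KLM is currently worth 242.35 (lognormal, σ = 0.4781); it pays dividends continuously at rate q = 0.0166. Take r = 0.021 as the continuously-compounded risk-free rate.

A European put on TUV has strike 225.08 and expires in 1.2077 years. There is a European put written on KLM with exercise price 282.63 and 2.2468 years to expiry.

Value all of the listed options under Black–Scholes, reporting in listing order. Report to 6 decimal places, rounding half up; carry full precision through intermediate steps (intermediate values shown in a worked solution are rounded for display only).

price(TUV put K=225.08) = 55.890743
price(KLM put K=282.63) = 89.820394

[TUV put K=225.08]
σ√T = 0.3096·√1.2077 = 0.340236
d₁ = (ln(S/K) + (r−q+σ²/2)T) / (σ√T) = (ln(182.19/225.08) + (0.021−0.0431+0.3096²/2)·1.2077) / 0.340236 = (-0.211406 + 0.031190) / 0.340236 = -0.529678
d₂ = d₁ − σ√T = -0.529678 − 0.340236 = -0.869914
e^{−rT} = 0.974957
e^{−qT} = 0.949280
N(−d₁) = 0.701832,  N(−d₂) = 0.807826
price = K·e^{−rT}·N(−d₂) − S·e^{−qT}·N(−d₁) = 177.272138 − 121.381395 = 55.890743
[KLM put K=282.63]
σ√T = 0.4781·√2.2468 = 0.716640
d₁ = (ln(S/K) + (r−q+σ²/2)T) / (σ√T) = (ln(242.35/282.63) + (0.021−0.0166+0.4781²/2)·2.2468) / 0.716640 = (-0.153756 + 0.266672) / 0.716640 = 0.157564
d₂ = d₁ − σ√T = 0.157564 − 0.716640 = -0.559076
e^{−rT} = 0.953913
e^{−qT} = 0.963390
N(−d₁) = 0.437400,  N(−d₂) = 0.711945
price = K·e^{−rT}·N(−d₂) − S·e^{−qT}·N(−d₁) = 191.943539 − 102.123146 = 89.820394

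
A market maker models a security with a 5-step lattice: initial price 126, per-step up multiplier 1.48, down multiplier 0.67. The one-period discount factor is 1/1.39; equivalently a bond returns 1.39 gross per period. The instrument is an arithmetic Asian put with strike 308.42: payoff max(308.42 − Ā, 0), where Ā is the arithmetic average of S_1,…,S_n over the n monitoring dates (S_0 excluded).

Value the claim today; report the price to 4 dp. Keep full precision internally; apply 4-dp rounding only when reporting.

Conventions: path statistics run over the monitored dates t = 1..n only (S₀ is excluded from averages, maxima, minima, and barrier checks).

price = 5.5690

Under the martingale measure an up-move has probability p* = 0.8889; value the claim as the probability-weighted average of per-path payoffs, discounted 5 periods at R = 1.39.
Enumerate all 2^5 = 32 price paths (U = up ×1.48, D = down ×0.67); each path with k up-moves has probability p*^k·(1−p*)^(5−k).
DDDDD: Ā=44.2559, payoff=264.1641, prob=0.000017
UDDDD: Ā=97.7593, payoff=210.6607, prob=0.000135
DUDDD: Ā=77.3473, payoff=231.0727, prob=0.000135
UUDDD: Ā=170.8568, payoff=137.5632, prob=0.001084
DDUDD: Ā=63.6713, payoff=244.7487, prob=0.000135
UDUDD: Ā=140.6470, payoff=167.7730, prob=0.001084
DUUDD: Ā=120.2350, payoff=188.1850, prob=0.001084
UUUDD: Ā=265.5937, payoff=42.8263, prob=0.008671
DDDUD: Ā=54.5083, payoff=253.9117, prob=0.000135
UDDUD: Ā=120.4065, payoff=188.0135, prob=0.001084
DUDUD: Ā=99.9945, payoff=208.4255, prob=0.001084
UUDUD: Ā=220.8833, payoff=87.5367, prob=0.008671
DDUUD: Ā=86.3184, payoff=222.1016, prob=0.001084
UDUUD: Ā=190.6735, payoff=117.7465, prob=0.008671
DUUUD: Ā=170.2615, payoff=138.1585, prob=0.008671
UUUUD: Ā=376.1000, payoff=0.0000, prob=0.069366
DDDDU: Ā=48.3692, payoff=260.0508, prob=0.000135
UDDDU: Ā=106.8453, payoff=201.5747, prob=0.001084
DUDDU: Ā=86.4333, payoff=221.9867, prob=0.001084
UUDDU: Ā=190.9273, payoff=117.4927, prob=0.008671
DDUDU: Ā=72.7573, payoff=235.6627, prob=0.001084
UDUDU: Ā=160.7175, payoff=147.7025, prob=0.008671
DUUDU: Ā=140.3055, payoff=168.1145, prob=0.008671
UUUDU: Ā=309.9286, payoff=0.0000, prob=0.069366
DDDUU: Ā=63.5943, payoff=244.8257, prob=0.001084
UDDUU: Ā=140.4770, payoff=167.9430, prob=0.008671
DUDUU: Ā=120.0650, payoff=188.3550, prob=0.008671
UUDUU: Ā=265.2181, payoff=43.2019, prob=0.069366
DDUUU: Ā=106.3889, payoff=202.0311, prob=0.008671
UDUUU: Ā=235.0084, payoff=73.4116, prob=0.069366
DUUUU: Ā=214.5964, payoff=93.8236, prob=0.069366
UUUUU: Ā=474.0338, payoff=0.0000, prob=0.554929
Price = Σ prob·payoff / R^5 = 28.896975 / 5.188884 = 5.5690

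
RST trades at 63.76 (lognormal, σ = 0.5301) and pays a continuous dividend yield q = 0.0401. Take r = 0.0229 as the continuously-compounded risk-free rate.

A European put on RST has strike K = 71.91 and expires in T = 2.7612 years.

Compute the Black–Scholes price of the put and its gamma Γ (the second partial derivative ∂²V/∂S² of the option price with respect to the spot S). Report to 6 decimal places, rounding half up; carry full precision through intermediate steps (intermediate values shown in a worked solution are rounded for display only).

σ√T = 0.5301·√2.7612 = 0.880860
d₁ = (ln(S/K) + (r−q+σ²/2)T) / (σ√T) = (ln(63.76/71.91) + (0.0229−0.0401+0.5301²/2)·2.7612) / 0.880860 = (-0.120289 + 0.340464) / 0.880860 = 0.249955
d₂ = d₁ − σ√T = 0.249955 − 0.880860 = -0.630905
e^{−rT} = 0.938726
e^{−qT} = 0.895186
N(−d₁) = 0.401311,  N(−d₂) = 0.735949
Put price V = K·e^{−rT}·N(−d₂) − S·e^{−qT}·N(−d₁) = 49.679332 − 22.905656 = 26.773676
φ(d₁) = (1/√(2π))·e^{−d₁²/2} = 0.386673
Γ = e^{−qT}·φ(d₁) / (S·σ·√T) = 0.006163

price = 26.773676
Γ = 0.006163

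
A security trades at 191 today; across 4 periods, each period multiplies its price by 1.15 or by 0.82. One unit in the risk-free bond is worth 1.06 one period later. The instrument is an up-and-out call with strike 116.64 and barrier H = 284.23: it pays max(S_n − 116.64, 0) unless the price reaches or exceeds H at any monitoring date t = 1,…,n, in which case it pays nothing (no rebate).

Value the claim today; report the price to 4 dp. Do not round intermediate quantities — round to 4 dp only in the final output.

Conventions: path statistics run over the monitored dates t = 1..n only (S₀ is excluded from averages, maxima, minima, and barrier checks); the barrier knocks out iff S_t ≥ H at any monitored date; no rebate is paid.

price = 40.4615

With p* = (R−d)/(u−d) = 0.7273, sum probability × payoff across the paths and divide by R^4.
Enumerate all 2^4 = 16 price paths (U = up ×1.15, D = down ×0.82); each path with k up-moves has probability p*^k·(1−p*)^(4−k).
DDDD: M=156.6200, payoff=0.0000, prob=0.005532
UDDD: M=219.6500, payoff=4.4680, prob=0.014753
DUDD: M=180.1130, payoff=4.4680, prob=0.014753
UUDD: M=252.5975, payoff=53.2066, prob=0.039342
DDUD: M=156.6200, payoff=4.4680, prob=0.014753
UDUD: M=219.6500, payoff=53.2066, prob=0.039342
DUUD: M=207.1300, payoff=53.2066, prob=0.039342
UUUD: M=290.4871, payoff=0.0000, prob=0.104911
DDDU: M=156.6200, payoff=4.4680, prob=0.014753
UDDU: M=219.6500, payoff=53.2066, prob=0.039342
DUDU: M=180.1130, payoff=53.2066, prob=0.039342
UUDU: M=252.5975, payoff=121.5594, prob=0.104911
DDUU: M=169.8466, payoff=53.2066, prob=0.039342
UDUU: M=238.1994, payoff=121.5594, prob=0.104911
DUUU: M=238.1994, payoff=121.5594, prob=0.104911
UUUU: M=334.0602, payoff=0.0000, prob=0.279762
Price = Σ prob·payoff / R^4 = 51.081765 / 1.262477 = 40.4615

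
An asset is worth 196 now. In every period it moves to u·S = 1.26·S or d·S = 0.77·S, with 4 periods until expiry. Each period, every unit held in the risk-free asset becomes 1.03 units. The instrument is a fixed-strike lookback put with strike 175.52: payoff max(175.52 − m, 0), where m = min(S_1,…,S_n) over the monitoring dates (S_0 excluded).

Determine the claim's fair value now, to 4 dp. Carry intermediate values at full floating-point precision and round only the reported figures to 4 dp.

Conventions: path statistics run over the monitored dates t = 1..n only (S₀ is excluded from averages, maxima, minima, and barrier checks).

price = 27.3401

Risk-neutral up-probability p* = (R−d)/(u−d) = (1.03−0.77)/(1.26−0.77) = 0.5306; the claim prices as the p*-weighted sum of path payoffs discounted by R^4.
Enumerate all 2^4 = 16 price paths (U = up ×1.26, D = down ×0.77); each path with k up-moves has probability p*^k·(1−p*)^(4−k).
DDDD: m=68.9000, payoff=106.6200, prob=0.048543
UDDD: m=112.7454, payoff=62.7746, prob=0.054875
DUDD: m=112.7454, payoff=62.7746, prob=0.054875
UUDD: m=184.4925, payoff=0.0000, prob=0.062032
DDUD: m=112.7454, payoff=62.7746, prob=0.054875
UDUD: m=184.4925, payoff=0.0000, prob=0.062032
DUUD: m=150.9200, payoff=24.6000, prob=0.062032
UUUD: m=246.9600, payoff=0.0000, prob=0.070123
DDDU: m=89.4805, payoff=86.0395, prob=0.054875
UDDU: m=146.4226, payoff=29.0974, prob=0.062032
DUDU: m=146.4226, payoff=29.0974, prob=0.062032
UUDU: m=239.6006, payoff=0.0000, prob=0.070123
DDUU: m=116.2084, payoff=59.3116, prob=0.062032
UDUU: m=190.1592, payoff=0.0000, prob=0.070123
DUUU: m=150.9200, payoff=24.6000, prob=0.070123
UUUU: m=246.9600, payoff=0.0000, prob=0.079270
Price = Σ prob·payoff / R^4 = 30.771512 / 1.125509 = 27.3401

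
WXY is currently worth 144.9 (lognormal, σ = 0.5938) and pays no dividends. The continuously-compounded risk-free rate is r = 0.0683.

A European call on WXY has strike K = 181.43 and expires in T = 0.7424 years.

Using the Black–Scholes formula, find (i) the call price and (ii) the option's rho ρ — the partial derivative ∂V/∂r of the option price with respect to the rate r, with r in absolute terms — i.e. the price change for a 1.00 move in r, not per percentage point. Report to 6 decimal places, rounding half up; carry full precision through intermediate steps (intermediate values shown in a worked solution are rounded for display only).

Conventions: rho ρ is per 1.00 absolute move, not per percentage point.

σ√T = 0.5938·√0.7424 = 0.511634
d₁ = (ln(S/K) + (r+σ²/2)T) / (σ√T) = (ln(144.9/181.43) + (0.0683+0.5938²/2)·0.7424) / 0.511634 = (-0.224826 + 0.181590) / 0.511634 = -0.084505
d₂ = d₁ − σ√T = -0.084505 − 0.511634 = -0.596139
e^{−rT} = 0.950558
N(d₁) = 0.466327,  N(d₂) = 0.275541
Call price V = S·N(d₁) − K·e^{−rT}·N(d₂) = 67.570851 − 47.519786 = 20.051065
ρ = K·T·e^{−rT}·N(d₂) = 35.278689

price = 20.051065
ρ = 35.278689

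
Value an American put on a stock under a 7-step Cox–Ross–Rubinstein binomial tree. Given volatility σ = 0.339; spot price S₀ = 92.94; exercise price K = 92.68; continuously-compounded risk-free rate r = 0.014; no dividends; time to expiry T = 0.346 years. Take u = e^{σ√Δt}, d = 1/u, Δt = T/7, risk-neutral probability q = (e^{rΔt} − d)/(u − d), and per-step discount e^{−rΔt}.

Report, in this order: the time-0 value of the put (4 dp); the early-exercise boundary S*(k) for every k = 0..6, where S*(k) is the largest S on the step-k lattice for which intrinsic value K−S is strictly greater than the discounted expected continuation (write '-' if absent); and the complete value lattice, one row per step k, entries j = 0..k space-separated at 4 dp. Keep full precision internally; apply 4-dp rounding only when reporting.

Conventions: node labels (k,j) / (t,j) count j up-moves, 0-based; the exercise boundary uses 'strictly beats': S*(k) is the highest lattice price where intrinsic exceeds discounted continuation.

params: Δt=0.04943 u=1.07828 d=0.92740 q=0.48575 e^(-rΔt)=0.99931
t_7 payoffs: 37.8424 28.9209 18.5479 6.4873 0.0000 0.0000 0.0000 0.0000
t_6: node(6,0) S=59.1303 payoff=33.5497 vs cont=33.4855 → 33.5497 [stop]  node(6,1) S=68.7503 payoff=23.9297 vs cont=23.8656 → 23.9297 [stop]  node(6,2) S=79.9353 payoff=12.7447 vs cont=12.6806 → 12.7447 [stop]  node(6,3) S=92.9400 payoff=0.0000 vs cont=3.3337 → 3.3337 [wait]  node(6,4) S=108.0604 payoff=0.0000 vs cont=0.0000 → 0.0000 [wait]  node(6,5) S=125.6408 payoff=0.0000 vs cont=0.0000 → 0.0000 [wait]  node(6,6) S=146.0814 payoff=0.0000 vs cont=0.0000 → 0.0000 [wait]  ⇒ S*(6)=79.9353
t_5: node(5,0) S=63.7591 payoff=28.9209 vs cont=28.8567 → 28.9209 [stop]  node(5,1) S=74.1321 payoff=18.5479 vs cont=18.4837 → 18.5479 [stop]  node(5,2) S=86.1927 payoff=6.4873 vs cont=8.1676 → 8.1676 [wait]  node(5,3) S=100.2155 payoff=0.0000 vs cont=1.7132 → 1.7132 [wait]  node(5,4) S=116.5195 payoff=0.0000 vs cont=0.0000 → 0.0000 [wait]  node(5,5) S=135.4762 payoff=0.0000 vs cont=0.0000 → 0.0000 [wait]  ⇒ S*(5)=74.1321
t_4: node(4,0) S=68.7503 payoff=23.9297 vs cont=23.8656 → 23.9297 [stop]  node(4,1) S=79.9353 payoff=12.7447 vs cont=13.4963 → 13.4963 [wait]  node(4,2) S=92.9400 payoff=0.0000 vs cont=5.0289 → 5.0289 [wait]  node(4,3) S=108.0604 payoff=0.0000 vs cont=0.8804 → 0.8804 [wait]  node(4,4) S=125.6408 payoff=0.0000 vs cont=0.0000 → 0.0000 [wait]  ⇒ S*(4)=68.7503
t_3: node(3,0) S=74.1321 payoff=18.5479 vs cont=18.8486 → 18.8486 [wait]  node(3,1) S=86.1927 payoff=6.4873 vs cont=9.3767 → 9.3767 [wait]  node(3,2) S=100.2155 payoff=0.0000 vs cont=3.0116 → 3.0116 [wait]  node(3,3) S=116.5195 payoff=0.0000 vs cont=0.4524 → 0.4524 [wait]  ⇒ S*(3)=-
t_2: node(2,0) S=79.9353 payoff=12.7447 vs cont=14.2377 → 14.2377 [wait]  node(2,1) S=92.9400 payoff=0.0000 vs cont=6.2805 → 6.2805 [wait]  node(2,2) S=108.0604 payoff=0.0000 vs cont=1.7673 → 1.7673 [wait]  ⇒ S*(2)=-
t_1: node(1,0) S=86.1927 payoff=6.4873 vs cont=10.3653 → 10.3653 [wait]  node(1,1) S=100.2155 payoff=0.0000 vs cont=4.0853 → 4.0853 [wait]  ⇒ S*(1)=-
t_0: node(0,0) S=92.9400 payoff=0.0000 vs cont=7.3097 → 7.3097 [wait]  ⇒ S*(0)=-

price = 7.3097
boundary = - - - - 68.7503 74.1321 79.9353
tree:
7.3097
10.3653 4.0853
14.2377 6.2805 1.7673
18.8486 9.3767 3.0116 0.4524
23.9297 13.4963 5.0289 0.8804 0.0000
28.9209 18.5479 8.1676 1.7132 0.0000 0.0000
33.5497 23.9297 12.7447 3.3337 0.0000 0.0000 0.0000
37.8424 28.9209 18.5479 6.4873 0.0000 0.0000 0.0000 0.0000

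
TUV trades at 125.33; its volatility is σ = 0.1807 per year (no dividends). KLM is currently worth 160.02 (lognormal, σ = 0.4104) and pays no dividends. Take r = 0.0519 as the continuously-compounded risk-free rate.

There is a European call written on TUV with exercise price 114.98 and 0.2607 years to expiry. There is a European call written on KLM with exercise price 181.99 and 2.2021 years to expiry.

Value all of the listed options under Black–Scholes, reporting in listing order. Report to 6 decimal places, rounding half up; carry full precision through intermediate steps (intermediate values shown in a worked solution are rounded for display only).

price(TUV call K=114.98) = 12.678604
price(KLM call K=181.99) = 37.415798

[TUV call K=114.98]
σ√T = 0.1807·√0.2607 = 0.092263
d₁ = (ln(S/K) + (r+σ²/2)T) / (σ√T) = (ln(125.33/114.98) + (0.0519+0.1807²/2)·0.2607) / 0.092263 = (0.086192 + 0.017787) / 0.092263 = 1.126978
d₂ = d₁ − σ√T = 1.126978 − 0.092263 = 1.034715
e^{−rT} = 0.986561
N(d₁) = 0.870124,  N(d₂) = 0.849599
price = S·N(d₁) − K·e^{−rT}·N(d₂) = 109.052656 − 96.374053 = 12.678604
[KLM call K=181.99]
σ√T = 0.4104·√2.2021 = 0.609012
d₁ = (ln(S/K) + (r+σ²/2)T) / (σ√T) = (ln(160.02/181.99) + (0.0519+0.4104²/2)·2.2021) / 0.609012 = (-0.128653 + 0.299737) / 0.609012 = 0.280920
d₂ = d₁ − σ√T = 0.280920 − 0.609012 = -0.328092
e^{−rT} = 0.892000
N(d₁) = 0.610614,  N(d₂) = 0.371421
price = S·N(d₁) − K·e^{−rT}·N(d₂) = 97.710494 − 60.294696 = 37.415798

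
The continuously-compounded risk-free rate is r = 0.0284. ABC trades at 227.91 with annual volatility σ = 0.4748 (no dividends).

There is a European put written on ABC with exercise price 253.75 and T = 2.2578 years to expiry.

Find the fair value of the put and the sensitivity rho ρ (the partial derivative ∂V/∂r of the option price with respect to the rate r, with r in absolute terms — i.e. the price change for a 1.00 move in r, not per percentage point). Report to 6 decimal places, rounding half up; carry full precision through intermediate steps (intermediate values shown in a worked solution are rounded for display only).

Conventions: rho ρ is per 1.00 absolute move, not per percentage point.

σ√T = 0.4748·√2.2578 = 0.713433
d₁ = (ln(S/K) + (r+σ²/2)T) / (σ√T) = (ln(227.91/253.75) + (0.0284+0.4748²/2)·2.2578) / 0.713433 = (-0.107399 + 0.318615) / 0.713433 = 0.296056
d₂ = d₁ − σ√T = 0.296056 − 0.713433 = -0.417377
e^{−rT} = 0.937891
N(−d₁) = 0.383594,  N(−d₂) = 0.661799
Put price V = K·e^{−rT}·N(−d₂) − S·N(−d₁) = 157.501376 − 87.424809 = 70.076567
ρ = −K·T·e^{−rT}·N(−d₂) = -355.606607

price = 70.076567
ρ = -355.606607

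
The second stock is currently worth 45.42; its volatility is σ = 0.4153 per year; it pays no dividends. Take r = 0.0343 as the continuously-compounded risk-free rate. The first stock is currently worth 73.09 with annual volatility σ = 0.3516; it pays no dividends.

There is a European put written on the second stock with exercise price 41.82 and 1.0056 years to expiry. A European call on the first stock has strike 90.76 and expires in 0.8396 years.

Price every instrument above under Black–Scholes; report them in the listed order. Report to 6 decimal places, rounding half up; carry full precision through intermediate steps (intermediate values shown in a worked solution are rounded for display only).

[the second stock put K=41.82]
σ√T = 0.4153·√1.0056 = 0.416461
d₁ = (ln(S/K) + (r+σ²/2)T) / (σ√T) = (ln(45.42/41.82) + (0.0343+0.4153²/2)·1.0056) / 0.416461 = (0.082578 + 0.121212) / 0.416461 = 0.489337
d₂ = d₁ − σ√T = 0.489337 − 0.416461 = 0.072876
e^{−rT} = 0.966096
N(−d₁) = 0.312302,  N(−d₂) = 0.470952
price = K·e^{−rT}·N(−d₂) − S·N(−d₁) = 19.027485 − 14.184737 = 4.842748
[the first stock call K=90.76]
σ√T = 0.3516·√0.8396 = 0.322170
d₁ = (ln(S/K) + (r+σ²/2)T) / (σ√T) = (ln(73.09/90.76) + (0.0343+0.3516²/2)·0.8396) / 0.322170 = (-0.216527 + 0.080695) / 0.322170 = -0.421616
d₂ = d₁ − σ√T = -0.421616 − 0.322170 = -0.743786
e^{−rT} = 0.971612
N(d₁) = 0.336653,  N(d₂) = 0.228503
price = S·N(d₁) − K·e^{−rT}·N(d₂) = 24.605939 − 20.150199 = 4.455740

price(the second stock put K=41.82) = 4.842748
price(the first stock call K=90.76) = 4.455740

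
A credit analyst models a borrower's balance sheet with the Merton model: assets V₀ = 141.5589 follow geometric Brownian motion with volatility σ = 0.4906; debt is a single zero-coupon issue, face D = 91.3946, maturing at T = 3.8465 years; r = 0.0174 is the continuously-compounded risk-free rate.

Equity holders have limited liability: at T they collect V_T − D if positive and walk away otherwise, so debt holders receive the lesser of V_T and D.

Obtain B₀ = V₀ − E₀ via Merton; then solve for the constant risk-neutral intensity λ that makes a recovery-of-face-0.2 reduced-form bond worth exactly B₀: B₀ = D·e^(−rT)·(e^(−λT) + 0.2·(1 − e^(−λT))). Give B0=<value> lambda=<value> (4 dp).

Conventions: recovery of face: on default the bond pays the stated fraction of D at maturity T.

B0=66.4866 lambda=0.0846

Equity is a call on the firm's assets struck at D = 91.3946:
d₁ = [ln(V₀/D) + (r + σ²/2)T] / (σ√T)
   = [ln(141.5589/91.3946) + (0.0174 + 0.5·0.4906²)·3.8465] / (0.4906·√3.8465)
   = [0.437529 + 0.529833] / 0.962189 = 1.005377
d₂ = d₁ − σ√T = 1.005377 − 0.962189 = 0.043188
N(d₁) = 0.842642,  N(d₂) = 0.517224,  e^(−rT) = 0.935262
E₀ = V₀·N(d₁) − D·e^(−rT)·N(d₂)
   = 141.5589·0.842642 − 91.3946·0.935262·0.517224 = 75.072312
B₀ = V₀ − E₀ = 141.5589 − 75.072312 = 66.486588
e^(−λT) = (B₀·e^(rT)/D − 0.2)/(1 − 0.2) = (66.4866·1.069220/91.3946 − 0.2)/0.8 = 0.72227818
λ = −ln(0.72227818)/3.8465 = 0.084582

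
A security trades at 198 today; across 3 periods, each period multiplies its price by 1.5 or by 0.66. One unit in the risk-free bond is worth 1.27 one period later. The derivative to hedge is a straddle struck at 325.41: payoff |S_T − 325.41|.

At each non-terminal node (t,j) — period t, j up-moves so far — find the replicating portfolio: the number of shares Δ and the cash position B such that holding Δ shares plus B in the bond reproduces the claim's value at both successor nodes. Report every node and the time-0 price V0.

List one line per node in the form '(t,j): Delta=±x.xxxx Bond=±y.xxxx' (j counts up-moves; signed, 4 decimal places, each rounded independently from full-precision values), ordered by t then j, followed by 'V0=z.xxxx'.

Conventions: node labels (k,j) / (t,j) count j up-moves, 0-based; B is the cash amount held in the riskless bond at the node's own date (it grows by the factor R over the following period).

(0,0): Delta=0.3479 Bond=20.1620
(1,0): Delta=-1.0000 Bond=201.7546
(1,1): Delta=0.5716 Bond=-40.8110
(2,0): Delta=-1.0000 Bond=256.2283
(2,1): Delta=-1.0000 Bond=256.2283
(2,2): Delta=0.8323 Bond=-167.9831
V0=89.0542

Risk-neutral probability p* = (R−d)/(u−d) = (1.27−0.66)/(1.5−0.66) = 0.7262.
Payoffs at expiry: V(3,0)=268.4858, V(3,1)=196.0368, V(3,2)=31.3800, V(3,3)=342.8400
Node (2,0) S=86.2488: V=(p*·196.0368+(1−p*)·268.4858)/1.27=169.9795; Δ=(196.0368−268.4858)/(129.3732−56.9242)=-1.0000; B=V−Δ·S=256.2283
Node (2,1) S=196.0200: V=(p*·31.3800+(1−p*)·196.0368)/1.27=60.2083; Δ=(31.3800−196.0368)/(294.0300−129.3732)=-1.0000; B=V−Δ·S=256.2283
Node (2,2) S=445.5000: V=(p*·342.8400+(1−p*)·31.3800)/1.27=202.8026; Δ=(342.8400−31.3800)/(668.2500−294.0300)=0.8323; B=V−Δ·S=-167.9831
Node (1,0) S=130.6800: V=(p*·60.2083+(1−p*)·169.9795)/1.27=71.0746; Δ=(60.2083−169.9795)/(196.0200−86.2488)=-1.0000; B=V−Δ·S=201.7546
Node (1,1) S=297.0000: V=(p*·202.8026+(1−p*)·60.2083)/1.27=128.9440; Δ=(202.8026−60.2083)/(445.5000−196.0200)=0.5716; B=V−Δ·S=-40.8110
Node (0,0) S=198.0000: V=(p*·128.9440+(1−p*)·71.0746)/1.27=89.0542; Δ=(128.9440−71.0746)/(297.0000−130.6800)=0.3479; B=V−Δ·S=20.1620
Check: Δ(0,0)·S0 + B(0,0) = 89.0542 = V0.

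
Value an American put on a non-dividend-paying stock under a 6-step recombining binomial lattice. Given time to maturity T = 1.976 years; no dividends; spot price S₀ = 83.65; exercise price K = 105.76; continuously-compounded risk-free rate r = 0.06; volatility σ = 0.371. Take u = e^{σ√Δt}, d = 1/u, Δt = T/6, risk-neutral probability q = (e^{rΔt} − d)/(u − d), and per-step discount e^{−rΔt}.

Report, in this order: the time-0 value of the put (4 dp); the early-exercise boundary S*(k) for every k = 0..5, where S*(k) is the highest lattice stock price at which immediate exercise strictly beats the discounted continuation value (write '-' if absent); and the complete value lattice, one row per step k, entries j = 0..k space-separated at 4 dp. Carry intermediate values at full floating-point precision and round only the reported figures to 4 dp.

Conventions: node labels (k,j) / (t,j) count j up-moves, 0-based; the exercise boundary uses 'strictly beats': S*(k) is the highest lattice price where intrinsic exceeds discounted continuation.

Δt=0.32933, u=1.23727, d=0.80823, q=0.49349, disc=e^(-rΔt)=0.98043
k=6 terminal: V=max(K-S,0) → 82.4427 70.0650 51.1168 22.1100 0.0000 0.0000 0.0000
k=5: j=0 S=28.8498 intr=76.9102 cont=74.8409 V=76.9102[EX]; j=1 S=44.1643 intr=61.5957 cont=59.5264 V=61.5957[EX]; j=2 S=67.6085 intr=38.1515 cont=36.0822 V=38.1515[EX]; j=3 S=103.4977 intr=2.2623 cont=10.9799 V=10.9799[hold]; j=4 S=158.4383 intr=0.0000 cont=0.0000 V=0.0000[hold]; j=5 S=242.5435 intr=0.0000 cont=0.0000 V=0.0000[hold]  S*(5)=67.6085
k=4: j=0 S=35.6950 intr=70.0650 cont=67.9957 V=70.0650[EX]; j=1 S=54.6432 intr=51.1168 cont=49.0474 V=51.1168[EX]; j=2 S=83.6500 intr=22.1100 cont=24.2585 V=24.2585[hold]; j=3 S=128.0547 intr=0.0000 cont=5.4526 V=5.4526[hold]; j=4 S=196.0310 intr=0.0000 cont=0.0000 V=0.0000[hold]  S*(4)=54.6432
k=3: j=0 S=44.1643 intr=61.5957 cont=59.5264 V=61.5957[EX]; j=1 S=67.6085 intr=38.1515 cont=37.1217 V=38.1515[EX]; j=2 S=103.4977 intr=2.2623 cont=14.6850 V=14.6850[hold]; j=3 S=158.4383 intr=0.0000 cont=2.7078 V=2.7078[hold]  S*(3)=67.6085
k=2: j=0 S=54.6432 intr=51.1168 cont=49.0474 V=51.1168[EX]; j=1 S=83.6500 intr=22.1100 cont=26.0512 V=26.0512[hold]; j=2 S=128.0547 intr=0.0000 cont=8.6027 V=8.6027[hold]  S*(2)=54.6432
k=1: j=0 S=67.6085 intr=38.1515 cont=37.9891 V=38.1515[EX]; j=1 S=103.4977 intr=2.2623 cont=17.0993 V=17.0993[hold]  S*(1)=67.6085
k=0: j=0 S=83.6500 intr=22.1100 cont=27.2193 V=27.2193[hold]  S*(0)=-

price = 27.2193
boundary = - 67.6085 54.6432 67.6085 54.6432 67.6085
tree:
27.2193
38.1515 17.0993
51.1168 26.0512 8.6027
61.5957 38.1515 14.6850 2.7078
70.0650 51.1168 24.2585 5.4526 0.0000
76.9102 61.5957 38.1515 10.9799 0.0000 0.0000
82.4427 70.0650 51.1168 22.1100 0.0000 0.0000 0.0000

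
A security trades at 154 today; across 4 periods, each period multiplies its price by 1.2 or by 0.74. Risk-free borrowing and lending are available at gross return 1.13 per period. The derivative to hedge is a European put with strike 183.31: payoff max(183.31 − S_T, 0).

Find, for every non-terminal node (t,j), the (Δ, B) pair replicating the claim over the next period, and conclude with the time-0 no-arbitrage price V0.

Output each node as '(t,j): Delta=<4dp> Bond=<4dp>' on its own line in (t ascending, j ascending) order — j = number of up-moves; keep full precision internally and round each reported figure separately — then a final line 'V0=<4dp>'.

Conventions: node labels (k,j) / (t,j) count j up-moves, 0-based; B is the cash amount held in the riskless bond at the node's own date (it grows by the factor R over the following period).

Under the risk-neutral measure, an up-move has probability p* = (R−d)/(u−d) = 0.8478 and values discount at R = 1.13.
Terminal payoffs: V(4,0)=137.1307, V(4,1)=108.4246, V(4,2)=61.8742, V(4,3)=0.0000, V(4,4)=0.0000
Node (3,0) S=62.4045: V=(p*·108.4246+(1−p*)·137.1307)/1.13=99.8167; Δ=(108.4246−137.1307)/(74.8854−46.1793)=-1.0000; B=V−Δ·S=162.2212
Node (3,1) S=101.1965: V=(p*·61.8742+(1−p*)·108.4246)/1.13=61.0248; Δ=(61.8742−108.4246)/(121.4358−74.8854)=-1.0000; B=V−Δ·S=162.2212
Node (3,2) S=164.1024: V=(p*·0.0000+(1−p*)·61.8742)/1.13=8.3324; Δ=(0.0000−61.8742)/(196.9229−121.4358)=-0.8197; B=V−Δ·S=142.8416
Node (3,3) S=266.1120: V=(p*·0.0000+(1−p*)·0.0000)/1.13=0.0000; Δ=(0.0000−0.0000)/(319.3344−196.9229)=0.0000; B=V−Δ·S=0.0000
Node (2,0) S=84.3304: V=(p*·61.0248+(1−p*)·99.8167)/1.13=59.2282; Δ=(61.0248−99.8167)/(101.1965−62.4045)=-1.0000; B=V−Δ·S=143.5586
Node (2,1) S=136.7520: V=(p*·8.3324+(1−p*)·61.0248)/1.13=14.4698; Δ=(8.3324−61.0248)/(164.1024−101.1965)=-0.8376; B=V−Δ·S=129.0183
Node (2,2) S=221.7600: V=(p*·0.0000+(1−p*)·8.3324)/1.13=1.1221; Δ=(0.0000−8.3324)/(266.1120−164.1024)=-0.0817; B=V−Δ·S=19.2361
Node (1,0) S=113.9600: V=(p*·14.4698+(1−p*)·59.2282)/1.13=18.8326; Δ=(14.4698−59.2282)/(136.7520−84.3304)=-0.8538; B=V−Δ·S=116.1336
Node (1,1) S=184.8000: V=(p*·1.1221+(1−p*)·14.4698)/1.13=2.7905; Δ=(1.1221−14.4698)/(221.7600−136.7520)=-0.1570; B=V−Δ·S=31.8071
Node (0,0) S=154.0000: V=(p*·2.7905+(1−p*)·18.8326)/1.13=4.6298; Δ=(2.7905−18.8326)/(184.8000−113.9600)=-0.2265; B=V−Δ·S=39.5039
As a check, the time-0 holding Δ(0,0)·S0 + B(0,0) comes to 4.6298 — exactly V0.

(0,0): Delta=-0.2265 Bond=39.5039
(1,0): Delta=-0.8538 Bond=116.1336
(1,1): Delta=-0.1570 Bond=31.8071
(2,0): Delta=-1.0000 Bond=143.5586
(2,1): Delta=-0.8376 Bond=129.0183
(2,2): Delta=-0.0817 Bond=19.2361
(3,0): Delta=-1.0000 Bond=162.2212
(3,1): Delta=-1.0000 Bond=162.2212
(3,2): Delta=-0.8197 Bond=142.8416
(3,3): Delta=0.0000 Bond=0.0000
V0=4.6298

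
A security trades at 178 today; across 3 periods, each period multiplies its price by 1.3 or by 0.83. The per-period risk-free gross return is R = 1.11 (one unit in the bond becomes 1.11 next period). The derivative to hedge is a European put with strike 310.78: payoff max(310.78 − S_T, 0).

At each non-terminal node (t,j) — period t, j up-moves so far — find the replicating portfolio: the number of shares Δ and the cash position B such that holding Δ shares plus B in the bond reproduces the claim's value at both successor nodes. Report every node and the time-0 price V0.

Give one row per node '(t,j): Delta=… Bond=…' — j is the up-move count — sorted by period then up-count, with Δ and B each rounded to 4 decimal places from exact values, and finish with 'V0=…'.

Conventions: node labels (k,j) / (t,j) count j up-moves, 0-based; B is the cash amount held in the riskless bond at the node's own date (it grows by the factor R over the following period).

(0,0): Delta=-0.7236 Bond=190.4461
(1,0): Delta=-1.0000 Bond=252.2360
(1,1): Delta=-0.6038 Bond=183.6818
(2,0): Delta=-1.0000 Bond=279.9820
(2,1): Delta=-1.0000 Bond=279.9820
(2,2): Delta=-0.4321 Bond=152.2508
V0=61.6519

Since d<R<u, set p* = (R−d)/(u−d) = 0.5957; price each node as the discounted p*-expectation of its children.
At maturity the claim pays: V(3,0)=209.0019, V(3,1)=151.3685, V(3,2)=61.0994, V(3,3)=0.0000
  t=2,j=0: stock 122.6242 → up 159.4115 (V=151.3685), down 101.7781 (V=209.0019). Price 157.3578; hedge Δ=-1.0000, bond B=279.9820.
  t=2,j=1: stock 192.0620 → up 249.6806 (V=61.0994), down 159.4115 (V=151.3685). Price 87.9200; hedge Δ=-1.0000, bond B=279.9820.
  t=2,j=2: stock 300.8200 → up 391.0660 (V=0.0000), down 249.6806 (V=61.0994). Price 22.2520; hedge Δ=-0.4321, bond B=152.2508.
  t=1,j=0: stock 147.7400 → up 192.0620 (V=87.9200), down 122.6242 (V=157.3578). Price 104.4960; hedge Δ=-1.0000, bond B=252.2360.
  t=1,j=1: stock 231.4000 → up 300.8200 (V=22.2520), down 192.0620 (V=87.9200). Price 43.9627; hedge Δ=-0.6038, bond B=183.6818.
  t=0,j=0: stock 178.0000 → up 231.4000 (V=43.9627), down 147.7400 (V=104.4960). Price 61.6519; hedge Δ=-0.7236, bond B=190.4461.
Sanity check at the root: Δ(0,0)·S0 + B(0,0) reproduces V0 = 61.6519.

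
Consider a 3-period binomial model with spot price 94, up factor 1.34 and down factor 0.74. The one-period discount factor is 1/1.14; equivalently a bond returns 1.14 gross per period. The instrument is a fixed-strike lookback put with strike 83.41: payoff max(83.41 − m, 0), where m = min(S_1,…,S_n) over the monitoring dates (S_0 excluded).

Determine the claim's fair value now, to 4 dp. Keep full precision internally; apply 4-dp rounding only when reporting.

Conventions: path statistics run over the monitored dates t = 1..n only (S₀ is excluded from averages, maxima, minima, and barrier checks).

No-arbitrage gives p* = (R−d)/(u−d) = 0.6667: enumerate every path, weight its payoff by its p*-probability, and discount by R^3.
Enumerate all 2^3 = 8 price paths (U = up ×1.34, D = down ×0.74); each path with k up-moves has probability p*^k·(1−p*)^(3−k).
DDD: m=38.0911, payoff=45.3189, prob=0.037037
UDD: m=68.9757, payoff=14.4343, prob=0.074074
DUD: m=68.9757, payoff=14.4343, prob=0.074074
UUD: m=124.9019, payoff=0.0000, prob=0.148148
DDU: m=51.4744, payoff=31.9356, prob=0.074074
UDU: m=93.2104, payoff=0.0000, prob=0.148148
DUU: m=69.5600, payoff=13.8500, prob=0.148148
UUU: m=125.9600, payoff=0.0000, prob=0.296296
Price = Σ prob·payoff / R^3 = 8.234347 / 1.481544 = 5.5579

price = 5.5579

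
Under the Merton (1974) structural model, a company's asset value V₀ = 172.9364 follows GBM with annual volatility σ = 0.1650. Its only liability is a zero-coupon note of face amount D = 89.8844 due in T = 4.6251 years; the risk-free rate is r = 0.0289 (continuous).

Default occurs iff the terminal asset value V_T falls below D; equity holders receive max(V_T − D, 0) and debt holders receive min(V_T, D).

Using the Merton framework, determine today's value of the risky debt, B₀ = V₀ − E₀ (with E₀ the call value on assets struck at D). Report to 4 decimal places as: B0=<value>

Work the structural quantities from V₀ = 172.9364 against face 89.8844:
d₁ = [ln(V₀/D) + (r + σ²/2)T] / (σ√T)
   = [ln(172.9364/89.8844) + (0.0289 + 0.5·0.1650²)·4.6251] / (0.1650·√4.6251)
   = [0.654399 + 0.196625] / 0.354850 = 2.398266
d₂ = d₁ − σ√T = 2.398266 − 0.354850 = 2.043416
N(d₁) = 0.991764,  N(d₂) = 0.979494,  e^(−rT) = 0.874883
E₀ = V₀·N(d₁) − D·e^(−rT)·N(d₂)
   = 172.9364·0.991764 − 89.8844·0.874883·0.979494 = 94.486234
B₀ = V₀ − E₀ = 172.9364 − 94.486234 = 78.450166

B0=78.4502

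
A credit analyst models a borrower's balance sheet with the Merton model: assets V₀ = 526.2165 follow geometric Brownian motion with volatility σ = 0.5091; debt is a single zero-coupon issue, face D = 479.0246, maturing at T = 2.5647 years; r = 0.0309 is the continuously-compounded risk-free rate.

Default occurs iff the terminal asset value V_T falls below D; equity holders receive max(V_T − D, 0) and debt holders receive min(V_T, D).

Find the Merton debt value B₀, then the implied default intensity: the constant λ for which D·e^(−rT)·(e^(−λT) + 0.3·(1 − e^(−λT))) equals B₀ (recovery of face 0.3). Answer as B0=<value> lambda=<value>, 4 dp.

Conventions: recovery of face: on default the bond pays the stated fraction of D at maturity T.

B0=327.8323 lambda=0.1803

With assets at 526.2165 and a single debt payment of 479.0246 at 2.5647 years:
d₁ = [ln(V₀/D) + (r + σ²/2)T] / (σ√T)
   = [ln(526.2165/479.0246) + (0.0309 + 0.5·0.5091²)·2.5647] / (0.5091·√2.5647)
   = [0.093961 + 0.411612] / 0.815307 = 0.620101
d₂ = d₁ − σ√T = 0.620101 − 0.815307 = -0.195206
N(d₁) = 0.732404,  N(d₂) = 0.422616,  e^(−rT) = 0.923810
E₀ = V₀·N(d₁) − D·e^(−rT)·N(d₂)
   = 526.2165·0.732404 − 479.0246·0.923810·0.422616 = 198.384171
B₀ = V₀ − E₀ = 526.2165 − 198.384171 = 327.832329
e^(−λT) = (B₀·e^(rT)/D − 0.3)/(1 − 0.3) = (327.8323·1.082474/479.0246 − 0.3)/0.7 = 0.62973976
λ = −ln(0.62973976)/2.5647 = 0.180313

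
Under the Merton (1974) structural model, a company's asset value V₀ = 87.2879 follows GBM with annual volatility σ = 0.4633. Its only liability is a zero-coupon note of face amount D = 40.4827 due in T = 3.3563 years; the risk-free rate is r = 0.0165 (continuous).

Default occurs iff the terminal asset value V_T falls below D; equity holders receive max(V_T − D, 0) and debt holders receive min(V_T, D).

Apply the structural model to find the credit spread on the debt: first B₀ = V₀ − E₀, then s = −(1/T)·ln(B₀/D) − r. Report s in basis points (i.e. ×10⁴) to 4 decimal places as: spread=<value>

Equity is a call on the firm's assets struck at D = 40.4827:
d₁ = [ln(V₀/D) + (r + σ²/2)T] / (σ√T)
   = [ln(87.2879/40.4827) + (0.0165 + 0.5·0.4633²)·3.3563] / (0.4633·√3.3563)
   = [0.768337 + 0.415589] / 0.848775 = 1.394864
d₂ = d₁ − σ√T = 1.394864 − 0.848775 = 0.546089
N(d₁) = 0.918472,  N(d₂) = 0.707497,  e^(−rT) = 0.946127
E₀ = V₀·N(d₁) − D·e^(−rT)·N(d₂)
   = 87.2879·0.918472 − 40.4827·0.946127·0.707497 = 53.073056
B₀ = V₀ − E₀ = 87.2879 − 53.073056 = 34.214844
spread = −(1/T)·ln(B₀/D) − r = −(1/3.3563)·ln(34.214844/40.4827) − 0.0165 = 0.03361922
in basis points: 0.03361922 × 10⁴ = 336.1922 bp

spread=336.1922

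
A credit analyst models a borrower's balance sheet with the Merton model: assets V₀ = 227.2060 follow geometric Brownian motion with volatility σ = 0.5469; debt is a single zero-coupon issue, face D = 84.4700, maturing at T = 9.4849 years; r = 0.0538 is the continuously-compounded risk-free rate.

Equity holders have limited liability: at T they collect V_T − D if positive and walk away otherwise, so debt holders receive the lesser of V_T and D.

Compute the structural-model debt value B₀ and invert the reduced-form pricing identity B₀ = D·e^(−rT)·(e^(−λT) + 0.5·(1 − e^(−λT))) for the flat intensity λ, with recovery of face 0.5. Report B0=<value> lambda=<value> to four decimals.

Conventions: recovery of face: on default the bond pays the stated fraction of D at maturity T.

Work the structural quantities from V₀ = 227.2060 against face 84.4700:
d₁ = [ln(V₀/D) + (r + σ²/2)T] / (σ√T)
   = [ln(227.2060/84.4700) + (0.0538 + 0.5·0.5469²)·9.4849] / (0.5469·√9.4849)
   = [0.989461 + 1.928753] / 1.684319 = 1.732578
d₂ = d₁ − σ√T = 1.732578 − 1.684319 = 0.048259
N(d₁) = 0.958415,  N(d₂) = 0.519245,  e^(−rT) = 0.600323
E₀ = V₀·N(d₁) − D·e^(−rT)·N(d₂)
   = 227.2060·0.958415 − 84.4700·0.600323·0.519245 = 191.427014
B₀ = V₀ − E₀ = 227.2060 − 191.427014 = 35.778986
e^(−λT) = (B₀·e^(rT)/D − 0.5)/(1 − 0.5) = (35.7790·1.665770/84.4700 − 0.5)/0.5 = 0.41114226
λ = −ln(0.41114226)/9.4849 = 0.093709

B0=35.7790 lambda=0.0937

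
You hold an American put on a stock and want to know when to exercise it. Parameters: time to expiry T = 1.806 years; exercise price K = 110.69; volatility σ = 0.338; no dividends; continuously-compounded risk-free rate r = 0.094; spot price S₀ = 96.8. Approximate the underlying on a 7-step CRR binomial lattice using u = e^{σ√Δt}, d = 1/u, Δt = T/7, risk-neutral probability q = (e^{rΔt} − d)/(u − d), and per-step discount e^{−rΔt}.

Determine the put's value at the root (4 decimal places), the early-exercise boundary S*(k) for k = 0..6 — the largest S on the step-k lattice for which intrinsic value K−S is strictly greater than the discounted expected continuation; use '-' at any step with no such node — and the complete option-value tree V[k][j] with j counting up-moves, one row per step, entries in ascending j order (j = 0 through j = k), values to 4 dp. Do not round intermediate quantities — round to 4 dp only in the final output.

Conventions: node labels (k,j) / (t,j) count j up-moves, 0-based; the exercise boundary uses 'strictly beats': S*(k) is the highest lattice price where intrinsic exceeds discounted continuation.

price = 19.0540
boundary = - 81.5294 68.6679 81.5294 68.6679 81.5294 96.8000
tree:
19.0540
29.1606 10.9166
42.0221 18.1773 4.9418
52.8547 29.1606 9.2164 1.3553
61.9785 42.0221 16.7221 2.9439 0.0000
69.6629 52.8547 29.1606 6.3945 0.0000 0.0000
76.1351 61.9785 42.0221 13.8900 0.0000 0.0000 0.0000
81.5862 69.6629 52.8547 29.1606 0.0000 0.0000 0.0000 0.0000

Δt=0.25800, u=1.18730, d=0.84225, q=0.52833, disc=e^(-rΔt)=0.97604
k=7 terminal: V=max(K-S,0) → 81.5862 69.6629 52.8547 29.1606 0.0000 0.0000 0.0000 0.0000
k=6: j=0 S=34.5549 intr=76.1351 cont=73.4829 V=76.1351[EX]; j=1 S=48.7115 intr=61.9785 cont=59.3263 V=61.9785[EX]; j=2 S=68.6679 intr=42.0221 cont=39.3700 V=42.0221[EX]; j=3 S=96.8000 intr=13.8900 cont=13.4247 V=13.8900[EX]; j=4 S=136.4574 intr=0.0000 cont=0.0000 V=0.0000[hold]; j=5 S=192.3618 intr=0.0000 cont=0.0000 V=0.0000[hold]; j=6 S=271.1693 intr=0.0000 cont=0.0000 V=0.0000[hold]  S*(6)=96.8000
k=5: j=0 S=41.0271 intr=69.6629 cont=67.0107 V=69.6629[EX]; j=1 S=57.8353 intr=52.8547 cont=50.2026 V=52.8547[EX]; j=2 S=81.5294 intr=29.1606 cont=26.5084 V=29.1606[EX]; j=3 S=114.9307 intr=0.0000 cont=6.3945 V=6.3945[hold]; j=4 S=162.0160 intr=0.0000 cont=0.0000 V=0.0000[hold]; j=5 S=228.3913 intr=0.0000 cont=0.0000 V=0.0000[hold]  S*(5)=81.5294
k=4: j=0 S=48.7115 intr=61.9785 cont=59.3263 V=61.9785[EX]; j=1 S=68.6679 intr=42.0221 cont=39.3700 V=42.0221[EX]; j=2 S=96.8000 intr=13.8900 cont=16.7221 V=16.7221[hold]; j=3 S=136.4574 intr=0.0000 cont=2.9439 V=2.9439[hold]; j=4 S=192.3618 intr=0.0000 cont=0.0000 V=0.0000[hold]  S*(4)=68.6679
k=3: j=0 S=57.8353 intr=52.8547 cont=50.2026 V=52.8547[EX]; j=1 S=81.5294 intr=29.1606 cont=27.9688 V=29.1606[EX]; j=2 S=114.9307 intr=0.0000 cont=9.2164 V=9.2164[hold]; j=3 S=162.0160 intr=0.0000 cont=1.3553 V=1.3553[hold]  S*(3)=81.5294
k=2: j=0 S=68.6679 intr=42.0221 cont=39.3700 V=42.0221[EX]; j=1 S=96.8000 intr=13.8900 cont=18.1773 V=18.1773[hold]; j=2 S=136.4574 intr=0.0000 cont=4.9418 V=4.9418[hold]  S*(2)=68.6679
k=1: j=0 S=81.5294 intr=29.1606 cont=28.7192 V=29.1606[EX]; j=1 S=114.9307 intr=0.0000 cont=10.9166 V=10.9166[hold]  S*(1)=81.5294
k=0: j=0 S=96.8000 intr=13.8900 cont=19.0540 V=19.0540[hold]  S*(0)=-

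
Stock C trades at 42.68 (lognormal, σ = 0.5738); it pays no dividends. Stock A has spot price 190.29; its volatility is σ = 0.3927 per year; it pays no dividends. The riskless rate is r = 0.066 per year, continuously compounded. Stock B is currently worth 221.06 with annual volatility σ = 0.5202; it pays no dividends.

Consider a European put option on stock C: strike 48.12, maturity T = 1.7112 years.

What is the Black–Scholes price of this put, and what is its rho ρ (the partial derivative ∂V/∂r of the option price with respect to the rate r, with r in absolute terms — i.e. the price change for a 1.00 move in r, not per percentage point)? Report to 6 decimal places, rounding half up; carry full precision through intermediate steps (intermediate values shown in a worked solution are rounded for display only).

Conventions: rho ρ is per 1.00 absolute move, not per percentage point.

σ√T = 0.5738·√1.7112 = 0.750604
d₁ = (ln(S/K) + (r+σ²/2)T) / (σ√T) = (ln(42.68/48.12) + (0.066+0.5738²/2)·1.7112) / 0.750604 = (-0.119967 + 0.394642) / 0.750604 = 0.365939
d₂ = d₁ − σ√T = 0.365939 − 0.750604 = -0.384666
e^{−rT} = 0.893205
N(−d₁) = 0.357205,  N(−d₂) = 0.649757
Put price V = K·e^{−rT}·N(−d₂) − S·N(−d₁) = 27.927237 − 15.245529 = 12.681708
ρ = −K·T·e^{−rT}·N(−d₂) = -47.789088

price = 12.681708
ρ = -47.789088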